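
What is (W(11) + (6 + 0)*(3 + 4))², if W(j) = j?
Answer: 2809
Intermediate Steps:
(W(11) + (6 + 0)*(3 + 4))² = (11 + (6 + 0)*(3 + 4))² = (11 + 6*7)² = (11 + 42)² = 53² = 2809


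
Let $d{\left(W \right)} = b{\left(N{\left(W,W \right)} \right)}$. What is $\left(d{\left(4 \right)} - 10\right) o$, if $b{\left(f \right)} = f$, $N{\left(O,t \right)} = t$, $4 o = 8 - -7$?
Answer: $- \frac{45}{2} \approx -22.5$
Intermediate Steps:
$o = \frac{15}{4}$ ($o = \frac{8 - -7}{4} = \frac{8 + 7}{4} = \frac{1}{4} \cdot 15 = \frac{15}{4} \approx 3.75$)
$d{\left(W \right)} = W$
$\left(d{\left(4 \right)} - 10\right) o = \left(4 - 10\right) \frac{15}{4} = \left(-6\right) \frac{15}{4} = - \frac{45}{2}$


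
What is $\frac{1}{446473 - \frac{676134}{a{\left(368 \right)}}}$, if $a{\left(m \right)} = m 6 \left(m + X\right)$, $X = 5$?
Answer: $\frac{137264}{61284557183} \approx 2.2398 \cdot 10^{-6}$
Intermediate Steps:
$a{\left(m \right)} = m \left(30 + 6 m\right)$ ($a{\left(m \right)} = m 6 \left(m + 5\right) = m 6 \left(5 + m\right) = m \left(30 + 6 m\right)$)
$\frac{1}{446473 - \frac{676134}{a{\left(368 \right)}}} = \frac{1}{446473 - \frac{676134}{6 \cdot 368 \left(5 + 368\right)}} = \frac{1}{446473 - \frac{676134}{6 \cdot 368 \cdot 373}} = \frac{1}{446473 - \frac{676134}{823584}} = \frac{1}{446473 - \frac{112689}{137264}} = \frac{1}{\frac{61284557183}{137264}} = \frac{137264}{61284557183}$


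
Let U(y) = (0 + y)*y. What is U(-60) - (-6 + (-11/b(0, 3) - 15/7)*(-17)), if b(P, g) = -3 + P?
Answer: 76270/21 ≈ 3631.9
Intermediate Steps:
U(y) = y**2 (U(y) = y*y = y**2)
U(-60) - (-6 + (-11/b(0, 3) - 15/7)*(-17)) = (-60)**2 - (-6 + (-11/(-3 + 0) - 15/7)*(-17)) = 3600 - (-6 + (-11/(-3) - 15*1/7)*(-17)) = 3600 - (-6 + (-11*(-1/3) - 15/7)*(-17)) = 3600 - (-6 + (11/3 - 15/7)*(-17)) = 3600 - (-6 + (32/21)*(-17)) = 3600 - (-6 - 544/21) = 3600 - 1*(-670/21) = 3600 + 670/21 = 76270/21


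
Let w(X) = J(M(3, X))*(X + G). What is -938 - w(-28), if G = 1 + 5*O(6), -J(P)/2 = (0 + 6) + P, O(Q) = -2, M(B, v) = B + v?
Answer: 468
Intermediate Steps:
J(P) = -12 - 2*P (J(P) = -2*((0 + 6) + P) = -2*(6 + P) = -12 - 2*P)
G = -9 (G = 1 + 5*(-2) = 1 - 10 = -9)
w(X) = (-18 - 2*X)*(-9 + X) (w(X) = (-12 - 2*(3 + X))*(X - 9) = (-12 + (-6 - 2*X))*(-9 + X) = (-18 - 2*X)*(-9 + X))
-938 - w(-28) = -938 - (162 - 2*(-28)²) = -938 - (162 - 2*784) = -938 - (162 - 1568) = -938 - 1*(-1406) = -938 + 1406 = 468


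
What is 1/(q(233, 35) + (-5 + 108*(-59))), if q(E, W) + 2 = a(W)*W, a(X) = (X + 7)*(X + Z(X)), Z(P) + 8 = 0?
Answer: 1/33311 ≈ 3.0020e-5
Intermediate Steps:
Z(P) = -8 (Z(P) = -8 + 0 = -8)
a(X) = (-8 + X)*(7 + X) (a(X) = (X + 7)*(X - 8) = (7 + X)*(-8 + X) = (-8 + X)*(7 + X))
q(E, W) = -2 + W*(-56 + W**2 - W) (q(E, W) = -2 + (-56 + W**2 - W)*W = -2 + W*(-56 + W**2 - W))
1/(q(233, 35) + (-5 + 108*(-59))) = 1/((-2 + 35*(-56 + 35**2 - 1*35)) + (-5 + 108*(-59))) = 1/((-2 + 35*(-56 + 1225 - 35)) + (-5 - 6372)) = 1/((-2 + 35*1134) - 6377) = 1/((-2 + 39690) - 6377) = 1/(39688 - 6377) = 1/33311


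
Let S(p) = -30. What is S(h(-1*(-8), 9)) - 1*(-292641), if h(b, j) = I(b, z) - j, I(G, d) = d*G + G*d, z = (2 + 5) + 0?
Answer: 292611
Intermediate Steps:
z = 7 (z = 7 + 0 = 7)
I(G, d) = 2*G*d (I(G, d) = G*d + G*d = 2*G*d)
h(b, j) = -j + 14*b (h(b, j) = 2*b*7 - j = 14*b - j = -j + 14*b)
S(h(-1*(-8), 9)) - 1*(-292641) = -30 - 1*(-292641) = -30 + 292641 = 292611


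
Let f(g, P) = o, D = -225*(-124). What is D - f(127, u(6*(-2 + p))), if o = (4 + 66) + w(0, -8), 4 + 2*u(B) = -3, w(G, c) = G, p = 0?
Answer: 27830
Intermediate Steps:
u(B) = -7/2 (u(B) = -2 + (½)*(-3) = -2 - 3/2 = -7/2)
D = 27900
o = 70 (o = (4 + 66) + 0 = 70 + 0 = 70)
f(g, P) = 70
D - f(127, u(6*(-2 + p))) = 27900 - 1*70 = 27900 - 70 = 27830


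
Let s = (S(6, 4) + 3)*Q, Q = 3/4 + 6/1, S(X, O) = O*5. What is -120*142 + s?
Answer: -67539/4 ≈ -16885.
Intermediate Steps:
S(X, O) = 5*O
Q = 27/4 (Q = 3*(¼) + 6*1 = ¾ + 6 = 27/4 ≈ 6.7500)
s = 621/4 (s = (5*4 + 3)*(27/4) = (20 + 3)*(27/4) = 23*(27/4) = 621/4 ≈ 155.25)
-120*142 + s = -120*142 + 621/4 = -17040 + 621/4 = -67539/4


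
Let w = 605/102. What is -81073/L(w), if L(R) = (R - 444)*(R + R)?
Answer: 421741746/27033215 ≈ 15.601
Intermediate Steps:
w = 605/102 (w = 605*(1/102) = 605/102 ≈ 5.9314)
L(R) = 2*R*(-444 + R) (L(R) = (-444 + R)*(2*R) = 2*R*(-444 + R))
-81073/L(w) = -81073*51/(605*(-444 + 605/102)) = -81073/(2*(605/102)*(-44683/102)) = -81073/(-27033215/5202) = -81073*(-5202/27033215) = 421741746/27033215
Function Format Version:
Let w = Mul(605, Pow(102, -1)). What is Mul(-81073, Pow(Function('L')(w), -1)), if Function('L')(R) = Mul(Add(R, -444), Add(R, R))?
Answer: Rational(421741746, 27033215) ≈ 15.601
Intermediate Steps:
w = Rational(605, 102) (w = Mul(605, Rational(1, 102)) = Rational(605, 102) ≈ 5.9314)
Function('L')(R) = Mul(2, R, Add(-444, R)) (Function('L')(R) = Mul(Add(-444, R), Mul(2, R)) = Mul(2, R, Add(-444, R)))
Mul(-81073, Pow(Function('L')(w), -1)) = Mul(-81073, Pow(Mul(2, Rational(605, 102), Add(-444, Rational(605, 102))), -1)) = Mul(-81073, Pow(Mul(2, Rational(605, 102), Rational(-44683, 102)), -1)) = Mul(-81073, Pow(Rational(-27033215, 5202), -1)) = Mul(-81073, Rational(-5202, 27033215)) = Rational(421741746, 27033215)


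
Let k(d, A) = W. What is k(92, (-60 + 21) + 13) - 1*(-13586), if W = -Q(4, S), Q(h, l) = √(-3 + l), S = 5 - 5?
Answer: 13586 - I*√3 ≈ 13586.0 - 1.732*I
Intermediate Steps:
S = 0
W = -I*√3 (W = -√(-3 + 0) = -√(-3) = -I*√3 ≈ -1.732*I)
k(d, A) = -I*√3
k(92, (-60 + 21) + 13) - 1*(-13586) = -I*√3 - 1*(-13586) = -I*√3 + 13586 = 13586 - I*√3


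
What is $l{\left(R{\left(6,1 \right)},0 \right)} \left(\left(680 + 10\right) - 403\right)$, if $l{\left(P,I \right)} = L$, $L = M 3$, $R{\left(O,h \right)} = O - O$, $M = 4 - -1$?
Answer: $4305$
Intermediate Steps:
$M = 5$ ($M = 4 + 1 = 5$)
$R{\left(O,h \right)} = 0$
$L = 15$ ($L = 5 \cdot 3 = 15$)
$l{\left(P,I \right)} = 15$
$l{\left(R{\left(6,1 \right)},0 \right)} \left(\left(680 + 10\right) - 403\right) = 15 \left(\left(680 + 10\right) - 403\right) = 15 \left(690 - 403\right) = 15 \cdot 287 = 4305$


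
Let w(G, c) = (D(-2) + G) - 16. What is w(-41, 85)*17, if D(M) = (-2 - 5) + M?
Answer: -1122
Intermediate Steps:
D(M) = -7 + M
w(G, c) = -25 + G (w(G, c) = ((-7 - 2) + G) - 16 = (-9 + G) - 16 = -25 + G)
w(-41, 85)*17 = (-25 - 41)*17 = -66*17 = -1122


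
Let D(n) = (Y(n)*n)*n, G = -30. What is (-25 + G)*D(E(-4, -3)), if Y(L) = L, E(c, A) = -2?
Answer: 440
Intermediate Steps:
D(n) = n**3 (D(n) = (n*n)*n = n**2*n = n**3)
(-25 + G)*D(E(-4, -3)) = (-25 - 30)*(-2)**3 = -55*(-8) = 440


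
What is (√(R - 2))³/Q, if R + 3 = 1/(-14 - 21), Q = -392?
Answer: 88*I*√385/60025 ≈ 0.028766*I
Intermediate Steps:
R = -106/35 (R = -3 + 1/(-14 - 21) = -3 + 1/(-35) = -3 - 1/35 = -106/35 ≈ -3.0286)
(√(R - 2))³/Q = (√(-106/35 - 2))³/(-392) = (√(-176/35))³*(-1/392) = (4*I*√385/35)³*(-1/392) = -704*I*√385/1225*(-1/392) = 88*I*√385/60025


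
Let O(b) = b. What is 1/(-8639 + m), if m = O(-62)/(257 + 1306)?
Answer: -1563/13502819 ≈ -0.00011575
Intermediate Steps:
m = -62/1563 (m = -62/(257 + 1306) = -62/1563 ≈ -0.039667)
1/(-8639 + m) = 1/(-8639 - 62/1563) = 1/(-13502819/1563) = -1563/13502819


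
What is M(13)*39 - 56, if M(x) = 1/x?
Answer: -53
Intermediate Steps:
M(13)*39 - 56 = 39/13 - 56 = (1/13)*39 - 56 = 3 - 56 = -53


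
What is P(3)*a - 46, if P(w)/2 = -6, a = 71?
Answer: -898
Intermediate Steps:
P(w) = -12 (P(w) = 2*(-6) = -12)
P(3)*a - 46 = -12*71 - 46 = -852 - 46 = -898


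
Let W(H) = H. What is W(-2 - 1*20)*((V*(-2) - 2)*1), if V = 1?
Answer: 88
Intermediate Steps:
W(-2 - 1*20)*((V*(-2) - 2)*1) = (-2 - 1*20)*((1*(-2) - 2)*1) = (-2 - 20)*((-2 - 2)*1) = -(-88) = -22*(-4) = 88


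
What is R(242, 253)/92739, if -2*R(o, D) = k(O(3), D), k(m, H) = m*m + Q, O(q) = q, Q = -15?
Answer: 1/30913 ≈ 3.2349e-5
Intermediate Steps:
k(m, H) = -15 + m² (k(m, H) = m*m - 15 = m² - 15 = -15 + m²)
R(o, D) = 3 (R(o, D) = -(-15 + 3²)/2 = -(-15 + 9)/2 = -½*(-6) = 3)
R(242, 253)/92739 = 3/92739 = 3*(1/92739) = 1/30913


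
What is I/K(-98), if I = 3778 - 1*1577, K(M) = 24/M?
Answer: -107849/12 ≈ -8987.4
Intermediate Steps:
I = 2201 (I = 3778 - 1577 = 2201)
I/K(-98) = 2201/((24/(-98))) = 2201/((24*(-1/98))) = 2201/(-12/49) = 2201*(-49/12) = -107849/12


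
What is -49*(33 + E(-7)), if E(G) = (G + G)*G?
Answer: -6419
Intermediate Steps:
E(G) = 2*G² (E(G) = (2*G)*G = 2*G²)
-49*(33 + E(-7)) = -49*(33 + 2*(-7)²) = -49*(33 + 2*49) = -49*(33 + 98) = -49*131 = -6419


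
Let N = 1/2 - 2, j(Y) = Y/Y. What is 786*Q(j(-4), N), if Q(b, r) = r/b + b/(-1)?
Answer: -1965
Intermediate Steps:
j(Y) = 1
N = -3/2 (N = 1/2 - 2 = -3/2 ≈ -1.5000)
Q(b, r) = -b + r/b (Q(b, r) = r/b + b*(-1) = r/b - b = -b + r/b)
786*Q(j(-4), N) = 786*(-1*1 - 3/2/1) = 786*(-1 - 3/2*1) = 786*(-1 - 3/2) = 786*(-5/2) = -1965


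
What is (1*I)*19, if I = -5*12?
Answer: -1140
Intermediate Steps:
I = -60
(1*I)*19 = (1*(-60))*19 = -60*19 = -1140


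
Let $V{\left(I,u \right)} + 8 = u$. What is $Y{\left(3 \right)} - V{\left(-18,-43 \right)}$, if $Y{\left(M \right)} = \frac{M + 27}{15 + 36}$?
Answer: $\frac{877}{17} \approx 51.588$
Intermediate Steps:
$V{\left(I,u \right)} = -8 + u$
$Y{\left(M \right)} = \frac{9}{17} + \frac{M}{51}$ ($Y{\left(M \right)} = \frac{27 + M}{51} = \left(27 + M\right) \frac{1}{51} = \frac{9}{17} + \frac{M}{51}$)
$Y{\left(3 \right)} - V{\left(-18,-43 \right)} = \left(\frac{9}{17} + \frac{1}{51} \cdot 3\right) - \left(-8 - 43\right) = \left(\frac{9}{17} + \frac{1}{17}\right) - -51 = \frac{10}{17} + 51 = \frac{877}{17}$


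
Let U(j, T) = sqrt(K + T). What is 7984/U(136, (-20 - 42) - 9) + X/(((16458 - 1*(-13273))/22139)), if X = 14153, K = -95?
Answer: 24102559/2287 - 3992*I*sqrt(166)/83 ≈ 10539.0 - 619.68*I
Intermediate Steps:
U(j, T) = sqrt(-95 + T)
7984/U(136, (-20 - 42) - 9) + X/(((16458 - 1*(-13273))/22139)) = 7984/(sqrt(-95 + ((-20 - 42) - 9))) + 14153/(((16458 - 1*(-13273))/22139)) = 7984/(sqrt(-95 + (-62 - 9))) + 14153/(((16458 + 13273)*(1/22139))) = 7984/(sqrt(-95 - 71)) + 14153/((29731*(1/22139))) = 7984/(sqrt(-166)) + 14153/(2287/1703) = 7984/((I*sqrt(166))) + 14153*(1703/2287) = 7984*(-I*sqrt(166)/166) + 24102559/2287 = -3992*I*sqrt(166)/83 + 24102559/2287 = 24102559/2287 - 3992*I*sqrt(166)/83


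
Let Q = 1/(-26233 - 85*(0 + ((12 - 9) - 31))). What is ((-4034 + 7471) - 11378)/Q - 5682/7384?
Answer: 699326353875/3692 ≈ 1.8942e+8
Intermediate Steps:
Q = -1/23853 (Q = 1/(-26233 - 85*(0 + (3 - 31))) = 1/(-26233 - 85*(0 - 28)) = 1/(-26233 - 85*(-28)) = 1/(-26233 + 2380) = 1/(-23853) = -1/23853 ≈ -4.1923e-5)
((-4034 + 7471) - 11378)/Q - 5682/7384 = ((-4034 + 7471) - 11378)/(-1/23853) - 5682/7384 = (3437 - 11378)*(-23853) - 5682*1/7384 = -7941*(-23853) - 2841/3692 = 189416673 - 2841/3692 = 699326353875/3692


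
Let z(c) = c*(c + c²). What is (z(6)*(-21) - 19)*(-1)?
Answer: 5311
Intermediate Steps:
(z(6)*(-21) - 19)*(-1) = ((6²*(1 + 6))*(-21) - 19)*(-1) = ((36*7)*(-21) - 19)*(-1) = (252*(-21) - 19)*(-1) = (-5292 - 19)*(-1) = -5311*(-1) = 5311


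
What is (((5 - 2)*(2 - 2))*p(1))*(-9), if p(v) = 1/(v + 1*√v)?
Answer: 0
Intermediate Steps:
p(v) = 1/(v + √v)
(((5 - 2)*(2 - 2))*p(1))*(-9) = (((5 - 2)*(2 - 2))/(1 + √1))*(-9) = ((3*0)/(1 + 1))*(-9) = (0/2)*(-9) = (0*(½))*(-9) = 0*(-9) = 0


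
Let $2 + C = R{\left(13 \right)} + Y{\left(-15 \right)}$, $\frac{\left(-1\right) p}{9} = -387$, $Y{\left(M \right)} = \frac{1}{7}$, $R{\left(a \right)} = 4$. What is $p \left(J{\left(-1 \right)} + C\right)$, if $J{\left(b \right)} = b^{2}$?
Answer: $\frac{76626}{7} \approx 10947.0$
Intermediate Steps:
$Y{\left(M \right)} = \frac{1}{7}$
$p = 3483$ ($p = \left(-9\right) \left(-387\right) = 3483$)
$C = \frac{15}{7}$ ($C = -2 + \left(4 + \frac{1}{7}\right) = -2 + \frac{29}{7} = \frac{15}{7} \approx 2.1429$)
$p \left(J{\left(-1 \right)} + C\right) = 3483 \left(\left(-1\right)^{2} + \frac{15}{7}\right) = 3483 \left(1 + \frac{15}{7}\right) = 3483 \cdot \frac{22}{7} = \frac{76626}{7}$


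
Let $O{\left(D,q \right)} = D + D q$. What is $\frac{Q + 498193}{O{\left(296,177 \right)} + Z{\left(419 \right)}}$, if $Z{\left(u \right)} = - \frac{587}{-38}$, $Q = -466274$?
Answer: $\frac{1212922}{2002731} \approx 0.60563$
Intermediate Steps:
$Z{\left(u \right)} = \frac{587}{38}$ ($Z{\left(u \right)} = \left(-587\right) \left(- \frac{1}{38}\right) = \frac{587}{38}$)
$\frac{Q + 498193}{O{\left(296,177 \right)} + Z{\left(419 \right)}} = \frac{-466274 + 498193}{296 \left(1 + 177\right) + \frac{587}{38}} = \frac{31919}{296 \cdot 178 + \frac{587}{38}} = \frac{31919}{52688 + \frac{587}{38}} = \frac{31919}{\frac{2002731}{38}} = 31919 \cdot \frac{38}{2002731} = \frac{1212922}{2002731}$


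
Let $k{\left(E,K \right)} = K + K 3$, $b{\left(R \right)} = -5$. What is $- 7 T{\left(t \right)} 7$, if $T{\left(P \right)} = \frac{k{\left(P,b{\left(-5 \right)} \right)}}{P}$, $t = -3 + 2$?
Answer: $-980$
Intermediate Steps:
$t = -1$
$k{\left(E,K \right)} = 4 K$ ($k{\left(E,K \right)} = K + 3 K = 4 K$)
$T{\left(P \right)} = - \frac{20}{P}$ ($T{\left(P \right)} = \frac{4 \left(-5\right)}{P} = - \frac{20}{P}$)
$- 7 T{\left(t \right)} 7 = - 7 \left(- \frac{20}{-1}\right) 7 = - 7 \left(\left(-20\right) \left(-1\right)\right) 7 = \left(-7\right) 20 \cdot 7 = \left(-140\right) 7 = -980$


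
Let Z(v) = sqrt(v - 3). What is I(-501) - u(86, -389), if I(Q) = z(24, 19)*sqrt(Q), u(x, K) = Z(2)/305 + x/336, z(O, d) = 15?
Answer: -43/168 - I/305 + 15*I*sqrt(501) ≈ -0.25595 + 335.74*I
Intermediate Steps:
Z(v) = sqrt(-3 + v)
u(x, K) = I/305 + x/336 (u(x, K) = sqrt(-3 + 2)/305 + x/336 = sqrt(-1)*(1/305) + x*(1/336) = I*(1/305) + x/336 = I/305 + x/336)
I(Q) = 15*sqrt(Q)
I(-501) - u(86, -389) = 15*sqrt(-501) - (I/305 + (1/336)*86) = 15*(I*sqrt(501)) - (I/305 + 43/168) = 15*I*sqrt(501) - (43/168 + I/305) = 15*I*sqrt(501) + (-43/168 - I/305) = -43/168 - I/305 + 15*I*sqrt(501)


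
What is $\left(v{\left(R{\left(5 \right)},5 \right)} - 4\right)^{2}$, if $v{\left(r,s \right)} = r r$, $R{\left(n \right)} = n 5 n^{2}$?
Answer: $152584765641$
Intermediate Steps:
$R{\left(n \right)} = 5 n^{3}$ ($R{\left(n \right)} = 5 n n^{2} = 5 n^{3}$)
$v{\left(r,s \right)} = r^{2}$
$\left(v{\left(R{\left(5 \right)},5 \right)} - 4\right)^{2} = \left(\left(5 \cdot 5^{3}\right)^{2} - 4\right)^{2} = \left(\left(5 \cdot 125\right)^{2} - 4\right)^{2} = \left(625^{2} - 4\right)^{2} = \left(390625 - 4\right)^{2} = 390621^{2} = 152584765641$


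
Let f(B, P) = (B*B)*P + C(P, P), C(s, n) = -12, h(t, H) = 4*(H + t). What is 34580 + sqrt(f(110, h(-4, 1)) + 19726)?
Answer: 34580 + I*sqrt(125486) ≈ 34580.0 + 354.24*I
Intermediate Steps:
h(t, H) = 4*H + 4*t
f(B, P) = -12 + P*B**2 (f(B, P) = (B*B)*P - 12 = B**2*P - 12 = P*B**2 - 12 = -12 + P*B**2)
34580 + sqrt(f(110, h(-4, 1)) + 19726) = 34580 + sqrt((-12 + (4*1 + 4*(-4))*110**2) + 19726) = 34580 + sqrt((-12 + (4 - 16)*12100) + 19726) = 34580 + sqrt((-12 - 12*12100) + 19726) = 34580 + sqrt((-12 - 145200) + 19726) = 34580 + sqrt(-145212 + 19726) = 34580 + sqrt(-125486) = 34580 + I*sqrt(125486)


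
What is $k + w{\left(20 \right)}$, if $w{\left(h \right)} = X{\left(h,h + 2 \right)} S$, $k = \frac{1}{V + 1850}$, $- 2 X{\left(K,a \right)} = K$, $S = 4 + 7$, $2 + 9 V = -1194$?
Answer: $- \frac{1699931}{15454} \approx -110.0$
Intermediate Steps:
$V = - \frac{1196}{9}$ ($V = - \frac{2}{9} + \frac{1}{9} \left(-1194\right) = - \frac{2}{9} - \frac{398}{3} = - \frac{1196}{9} \approx -132.89$)
$S = 11$
$X{\left(K,a \right)} = - \frac{K}{2}$
$k = \frac{9}{15454}$ ($k = \frac{1}{- \frac{1196}{9} + 1850} = \frac{1}{\frac{15454}{9}} = \frac{9}{15454} \approx 0.00058237$)
$w{\left(h \right)} = - \frac{11 h}{2}$ ($w{\left(h \right)} = - \frac{h}{2} \cdot 11 = - \frac{11 h}{2}$)
$k + w{\left(20 \right)} = \frac{9}{15454} - 110 = - \frac{1699931}{15454}$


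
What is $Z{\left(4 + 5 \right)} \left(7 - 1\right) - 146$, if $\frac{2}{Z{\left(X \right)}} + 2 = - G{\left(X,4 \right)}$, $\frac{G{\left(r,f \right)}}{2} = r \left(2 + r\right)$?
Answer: $- \frac{7303}{50} \approx -146.06$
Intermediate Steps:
$G{\left(r,f \right)} = 2 r \left(2 + r\right)$
$Z{\left(X \right)} = \frac{2}{-2 - 2 X \left(2 + X\right)}$
$Z{\left(4 + 5 \right)} \left(7 - 1\right) - 146 = - \frac{1}{1 + \left(4 + 5\right) \left(2 + \left(4 + 5\right)\right)} \left(7 - 1\right) - 146 = - \frac{1}{1 + 9 \left(2 + 9\right)} 6 - 146 = - \frac{1}{1 + 9 \cdot 11} \cdot 6 - 146 = - \frac{1}{1 + 99} \cdot 6 - 146 = - \frac{1}{100} \cdot 6 - 146 = \left(-1\right) \frac{1}{100} \cdot 6 - 146 = \left(- \frac{1}{100}\right) 6 - 146 = - \frac{3}{50} - 146 = - \frac{7303}{50}$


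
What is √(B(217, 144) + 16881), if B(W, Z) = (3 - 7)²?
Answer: √16897 ≈ 129.99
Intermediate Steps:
B(W, Z) = 16 (B(W, Z) = (-4)² = 16)
√(B(217, 144) + 16881) = √(16 + 16881) = √16897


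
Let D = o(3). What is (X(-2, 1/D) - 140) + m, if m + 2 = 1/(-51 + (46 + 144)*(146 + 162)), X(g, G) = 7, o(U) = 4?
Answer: -7893314/58469 ≈ -135.00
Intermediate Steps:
D = 4
m = -116937/58469 (m = -2 + 1/(-51 + (46 + 144)*(146 + 162)) = -2 + 1/(-51 + 190*308) = -2 + 1/(-51 + 58520) = -2 + 1/58469 = -116937/58469 ≈ -2.0000)
(X(-2, 1/D) - 140) + m = (7 - 140) - 116937/58469 = -133 - 116937/58469 = -7893314/58469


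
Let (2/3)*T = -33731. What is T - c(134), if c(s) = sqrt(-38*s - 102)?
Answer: -101193/2 - 7*I*sqrt(106) ≈ -50597.0 - 72.069*I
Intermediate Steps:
T = -101193/2 (T = (3/2)*(-33731) = -101193/2 ≈ -50597.)
c(s) = sqrt(-102 - 38*s)
T - c(134) = -101193/2 - sqrt(-102 - 38*134) = -101193/2 - sqrt(-102 - 5092) = -101193/2 - sqrt(-5194) = -101193/2 - 7*I*sqrt(106)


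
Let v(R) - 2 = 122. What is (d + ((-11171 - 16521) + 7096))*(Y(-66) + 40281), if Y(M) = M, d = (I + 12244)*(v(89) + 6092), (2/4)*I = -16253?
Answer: -5065850895420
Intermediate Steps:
I = -32506 (I = 2*(-16253) = -32506)
v(R) = 124 (v(R) = 2 + 122 = 124)
d = -125948592 (d = (-32506 + 12244)*(124 + 6092) = -20262*6216 = -125948592)
(d + ((-11171 - 16521) + 7096))*(Y(-66) + 40281) = (-125948592 + ((-11171 - 16521) + 7096))*(-66 + 40281) = (-125948592 + (-27692 + 7096))*40215 = (-125948592 - 20596)*40215 = -125969188*40215 = -5065850895420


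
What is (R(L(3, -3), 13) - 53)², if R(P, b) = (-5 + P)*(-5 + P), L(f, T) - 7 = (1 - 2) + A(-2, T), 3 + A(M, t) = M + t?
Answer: 16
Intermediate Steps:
A(M, t) = -3 + M + t (A(M, t) = -3 + (M + t) = -3 + M + t)
L(f, T) = 1 + T (L(f, T) = 7 + ((1 - 2) + (-3 - 2 + T)) = 7 + (-1 + (-5 + T)) = 7 + (-6 + T) = 1 + T)
R(P, b) = (-5 + P)²
(R(L(3, -3), 13) - 53)² = ((-5 + (1 - 3))² - 53)² = ((-5 - 2)² - 53)² = ((-7)² - 53)² = (49 - 53)² = (-4)² = 16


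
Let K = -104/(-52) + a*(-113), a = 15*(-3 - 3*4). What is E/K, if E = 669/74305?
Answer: 669/1889353235 ≈ 3.5409e-7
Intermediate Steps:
a = -225 (a = 15*(-3 - 12) = 15*(-15) = -225)
E = 669/74305 (E = 669*(1/74305) = 669/74305 ≈ 0.0090034)
K = 25427 (K = -104/(-52) - 225*(-113) = -104*(-1/52) + 25425 = 2 + 25425 = 25427)
E/K = (669/74305)/25427 = (669/74305)*(1/25427) = 669/1889353235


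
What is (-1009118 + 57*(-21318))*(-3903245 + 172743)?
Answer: 8297546690488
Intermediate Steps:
(-1009118 + 57*(-21318))*(-3903245 + 172743) = (-1009118 - 1215126)*(-3730502) = -2224244*(-3730502) = 8297546690488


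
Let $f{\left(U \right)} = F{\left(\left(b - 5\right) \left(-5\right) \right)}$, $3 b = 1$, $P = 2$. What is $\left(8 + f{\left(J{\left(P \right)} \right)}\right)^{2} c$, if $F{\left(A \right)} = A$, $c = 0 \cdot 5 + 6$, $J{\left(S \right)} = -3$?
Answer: $\frac{17672}{3} \approx 5890.7$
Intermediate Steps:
$b = \frac{1}{3}$ ($b = \frac{1}{3} \cdot 1 = \frac{1}{3} \approx 0.33333$)
$c = 6$ ($c = 0 + 6 = 6$)
$f{\left(U \right)} = \frac{70}{3}$ ($f{\left(U \right)} = \left(\frac{1}{3} - 5\right) \left(-5\right) = \left(- \frac{14}{3}\right) \left(-5\right) = \frac{70}{3}$)
$\left(8 + f{\left(J{\left(P \right)} \right)}\right)^{2} c = \left(8 + \frac{70}{3}\right)^{2} \cdot 6 = \left(\frac{94}{3}\right)^{2} \cdot 6 = \frac{8836}{9} \cdot 6 = \frac{17672}{3}$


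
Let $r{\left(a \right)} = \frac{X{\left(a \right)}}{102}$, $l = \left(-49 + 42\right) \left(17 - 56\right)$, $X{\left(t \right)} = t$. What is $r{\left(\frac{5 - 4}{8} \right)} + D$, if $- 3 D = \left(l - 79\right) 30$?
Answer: $- \frac{1583039}{816} \approx -1940.0$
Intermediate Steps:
$l = 273$ ($l = \left(-7\right) \left(-39\right) = 273$)
$r{\left(a \right)} = \frac{a}{102}$
$D = -1940$ ($D = - \frac{\left(273 - 79\right) 30}{3} = - \frac{194 \cdot 30}{3} = \left(- \frac{1}{3}\right) 5820 = -1940$)
$r{\left(\frac{5 - 4}{8} \right)} + D = \frac{\left(5 - 4\right) \frac{1}{8}}{102} - 1940 = \frac{1 \cdot \frac{1}{8}}{102} - 1940 = \frac{1}{102} \cdot \frac{1}{8} - 1940 = \frac{1}{816} - 1940 = - \frac{1583039}{816}$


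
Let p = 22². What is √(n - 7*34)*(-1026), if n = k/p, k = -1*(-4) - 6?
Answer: -513*I*√115194/11 ≈ -15829.0*I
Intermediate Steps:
k = -2 (k = 4 - 6 = -2)
p = 484
n = -1/242 (n = -2/484 = -2*1/484 = -1/242 ≈ -0.0041322)
√(n - 7*34)*(-1026) = √(-1/242 - 7*34)*(-1026) = √(-1/242 - 238)*(-1026) = √(-57597/242)*(-1026) = (I*√115194/22)*(-1026) = -513*I*√115194/11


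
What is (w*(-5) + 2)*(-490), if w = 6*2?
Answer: 28420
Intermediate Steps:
w = 12
(w*(-5) + 2)*(-490) = (12*(-5) + 2)*(-490) = (-60 + 2)*(-490) = -58*(-490) = 28420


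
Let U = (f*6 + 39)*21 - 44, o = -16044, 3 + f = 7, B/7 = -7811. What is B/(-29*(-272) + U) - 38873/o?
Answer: -520888997/147075348 ≈ -3.5416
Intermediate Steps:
B = -54677 (B = 7*(-7811) = -54677)
f = 4 (f = -3 + 7 = 4)
U = 1279 (U = (4*6 + 39)*21 - 44 = (24 + 39)*21 - 44 = 63*21 - 44 = 1323 - 44 = 1279)
B/(-29*(-272) + U) - 38873/o = -54677/(-29*(-272) + 1279) - 38873/(-16044) = -54677/(7888 + 1279) - 38873*(-1/16044) = -54677/9167 + 38873/16044 = -520888997/147075348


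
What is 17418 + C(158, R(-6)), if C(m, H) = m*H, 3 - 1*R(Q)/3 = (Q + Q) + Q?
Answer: 27372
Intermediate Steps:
R(Q) = 9 - 9*Q (R(Q) = 9 - 3*((Q + Q) + Q) = 9 - 3*(2*Q + Q) = 9 - 9*Q)
C(m, H) = H*m
17418 + C(158, R(-6)) = 17418 + (9 - 9*(-6))*158 = 17418 + (9 + 54)*158 = 17418 + 63*158 = 17418 + 9954 = 27372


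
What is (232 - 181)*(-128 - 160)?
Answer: -14688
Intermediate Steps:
(232 - 181)*(-128 - 160) = 51*(-288) = -14688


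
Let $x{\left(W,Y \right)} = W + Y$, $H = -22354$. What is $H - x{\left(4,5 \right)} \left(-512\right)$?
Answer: $-17746$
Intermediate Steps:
$H - x{\left(4,5 \right)} \left(-512\right) = -22354 - \left(4 + 5\right) \left(-512\right) = -22354 - 9 \left(-512\right) = -22354 - -4608 = -22354 + 4608 = -17746$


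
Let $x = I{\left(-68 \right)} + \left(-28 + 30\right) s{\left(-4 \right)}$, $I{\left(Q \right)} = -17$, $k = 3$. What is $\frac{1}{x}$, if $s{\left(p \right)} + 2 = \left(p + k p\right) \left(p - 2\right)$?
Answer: $\frac{1}{171} \approx 0.005848$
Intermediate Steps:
$s{\left(p \right)} = -2 + 4 p \left(-2 + p\right)$ ($s{\left(p \right)} = -2 + \left(p + 3 p\right) \left(p - 2\right) = -2 + 4 p \left(-2 + p\right)$)
$x = 171$ ($x = -17 + \left(-28 + 30\right) \left(-2 - -32 + 4 \left(-4\right)^{2}\right) = -17 + 2 \left(-2 + 32 + 4 \cdot 16\right) = -17 + 2 \left(-2 + 32 + 64\right) = -17 + 2 \cdot 94 = -17 + 188 = 171$)
$\frac{1}{x} = \frac{1}{171}$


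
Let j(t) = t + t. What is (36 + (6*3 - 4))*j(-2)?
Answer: -200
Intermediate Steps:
j(t) = 2*t
(36 + (6*3 - 4))*j(-2) = (36 + (6*3 - 4))*(2*(-2)) = (36 + (18 - 4))*(-4) = (36 + 14)*(-4) = 50*(-4) = -200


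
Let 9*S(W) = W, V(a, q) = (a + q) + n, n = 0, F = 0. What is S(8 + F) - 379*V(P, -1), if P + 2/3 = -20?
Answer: 73913/9 ≈ 8212.6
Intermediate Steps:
P = -62/3 (P = -⅔ - 20 = -62/3 ≈ -20.667)
V(a, q) = a + q (V(a, q) = (a + q) + 0 = a + q)
S(W) = W/9
S(8 + F) - 379*V(P, -1) = (8 + 0)/9 - 379*(-62/3 - 1) = (⅑)*8 - 379*(-65/3) = 8/9 + 24635/3 = 73913/9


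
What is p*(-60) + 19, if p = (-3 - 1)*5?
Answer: 1219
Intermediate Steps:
p = -20 (p = -4*5 = -20)
p*(-60) + 19 = -20*(-60) + 19 = 1200 + 19 = 1219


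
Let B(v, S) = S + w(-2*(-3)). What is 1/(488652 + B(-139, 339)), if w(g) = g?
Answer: 1/488997 ≈ 2.0450e-6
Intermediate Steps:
B(v, S) = 6 + S (B(v, S) = S - 2*(-3) = S + 6 = 6 + S)
1/(488652 + B(-139, 339)) = 1/(488652 + (6 + 339)) = 1/(488652 + 345) = 1/488997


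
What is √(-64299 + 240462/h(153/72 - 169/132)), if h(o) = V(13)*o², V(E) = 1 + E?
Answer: I*√98021385147/1561 ≈ 200.57*I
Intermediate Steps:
h(o) = 14*o² (h(o) = (1 + 13)*o² = 14*o²)
√(-64299 + 240462/h(153/72 - 169/132)) = √(-64299 + 240462/((14*(153/72 - 169/132)²))) = √(-64299 + 240462/((14*(153*(1/72) - 169*1/132)²))) = √(-64299 + 240462/((14*(17/8 - 169/132)²))) = √(-64299 + 240462/((14*(223/264)²))) = √(-64299 + 240462/((14*(49729/69696)))) = √(-64299 + 240462/(348103/34848)) = √(-64299 + 240462*(34848/348103)) = √(-64299 + 8379619776/348103) = √(-14003055021/348103) = I*√98021385147/1561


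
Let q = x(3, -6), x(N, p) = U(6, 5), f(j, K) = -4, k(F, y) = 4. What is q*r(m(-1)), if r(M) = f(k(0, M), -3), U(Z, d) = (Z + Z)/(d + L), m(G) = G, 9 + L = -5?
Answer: 16/3 ≈ 5.3333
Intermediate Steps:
L = -14 (L = -9 - 5 = -14)
U(Z, d) = 2*Z/(-14 + d) (U(Z, d) = (Z + Z)/(d - 14) = (2*Z)/(-14 + d) = 2*Z/(-14 + d))
r(M) = -4
x(N, p) = -4/3 (x(N, p) = 2*6/(-14 + 5) = 2*6/(-9) = 2*6*(-⅑) = -4/3)
q = -4/3 ≈ -1.3333
q*r(m(-1)) = -4/3*(-4) = 16/3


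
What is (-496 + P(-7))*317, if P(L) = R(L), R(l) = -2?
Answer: -157866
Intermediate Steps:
P(L) = -2
(-496 + P(-7))*317 = (-496 - 2)*317 = -498*317 = -157866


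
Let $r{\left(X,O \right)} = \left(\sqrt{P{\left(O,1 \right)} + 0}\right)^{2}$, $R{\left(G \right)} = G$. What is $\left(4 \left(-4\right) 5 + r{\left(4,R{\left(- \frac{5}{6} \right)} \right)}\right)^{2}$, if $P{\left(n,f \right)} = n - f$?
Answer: $\frac{241081}{36} \approx 6696.7$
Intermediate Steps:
$r{\left(X,O \right)} = -1 + O$ ($r{\left(X,O \right)} = \left(\sqrt{\left(O - 1\right) + 0}\right)^{2} = \left(\sqrt{\left(-1 + O\right) + 0}\right)^{2} = \left(\sqrt{-1 + O}\right)^{2} = -1 + O$)
$\left(4 \left(-4\right) 5 + r{\left(4,R{\left(- \frac{5}{6} \right)} \right)}\right)^{2} = \left(4 \left(-4\right) 5 - \left(1 + \frac{5}{6}\right)\right)^{2} = \left(\left(-16\right) 5 - \frac{11}{6}\right)^{2} = \left(-80 - \frac{11}{6}\right)^{2} = \left(- \frac{491}{6}\right)^{2} = \frac{241081}{36}$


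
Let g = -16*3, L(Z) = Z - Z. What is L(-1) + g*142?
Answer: -6816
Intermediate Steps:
L(Z) = 0
g = -48
L(-1) + g*142 = 0 - 48*142 = 0 - 6816 = -6816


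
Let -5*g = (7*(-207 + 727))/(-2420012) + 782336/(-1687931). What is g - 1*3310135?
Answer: -49275812721319799/14886345755 ≈ -3.3101e+6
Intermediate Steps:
g = 1384407126/14886345755 (g = -((7*(-207 + 727))/(-2420012) + 782336/(-1687931))/5 = -((7*520)*(-1/2420012) + 782336*(-1/1687931))/5 = -(3640*(-1/2420012) - 782336/1687931)/5 = -(-130/86429 - 782336/1687931)/5 = -⅕*(-1384407126/2977269151) = 1384407126/14886345755 ≈ 0.092999)
g - 1*3310135 = 1384407126/14886345755 - 1*3310135 = 1384407126/14886345755 - 3310135 = -49275812721319799/14886345755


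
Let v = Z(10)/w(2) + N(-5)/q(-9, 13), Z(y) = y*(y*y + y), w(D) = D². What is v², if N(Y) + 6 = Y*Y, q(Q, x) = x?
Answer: 12916836/169 ≈ 76431.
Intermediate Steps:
N(Y) = -6 + Y² (N(Y) = -6 + Y*Y = -6 + Y²)
Z(y) = y*(y + y²) (Z(y) = y*(y² + y) = y*(y + y²))
v = 3594/13 (v = (10²*(1 + 10))/(2²) + (-6 + (-5)²)/13 = (100*11)/4 + (-6 + 25)*(1/13) = 1100*(¼) + 19*(1/13) = 275 + 19/13 = 3594/13 ≈ 276.46)
v² = (3594/13)² = 12916836/169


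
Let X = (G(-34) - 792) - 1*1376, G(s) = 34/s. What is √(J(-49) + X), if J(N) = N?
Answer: I*√2218 ≈ 47.096*I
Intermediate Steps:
X = -2169 (X = (34/(-34) - 792) - 1*1376 = (34*(-1/34) - 792) - 1376 = (-1 - 792) - 1376 = -793 - 1376 = -2169)
√(J(-49) + X) = √(-49 - 2169) = √(-2218) = I*√2218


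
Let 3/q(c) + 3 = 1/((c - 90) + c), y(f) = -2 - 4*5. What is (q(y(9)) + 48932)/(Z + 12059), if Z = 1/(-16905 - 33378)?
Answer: 495770115951/122182083244 ≈ 4.0576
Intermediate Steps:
y(f) = -22 (y(f) = -2 - 20 = -22)
Z = -1/50283 (Z = 1/(-50283) = -1/50283 ≈ -1.9887e-5)
q(c) = 3/(-3 + 1/(-90 + 2*c)) (q(c) = 3/(-3 + 1/((c - 90) + c)) = 3/(-3 + 1/((-90 + c) + c)) = 3/(-3 + 1/(-90 + 2*c)))
(q(y(9)) + 48932)/(Z + 12059) = (6*(45 - 1*(-22))/(-271 + 6*(-22)) + 48932)/(-1/50283 + 12059) = (6*(45 + 22)/(-271 - 132) + 48932)/(606362696/50283) = (6*67/(-403) + 48932)*(50283/606362696) = (6*(-1/403)*67 + 48932)*(50283/606362696) = (-402/403 + 48932)*(50283/606362696) = (19719194/403)*(50283/606362696) = 495770115951/122182083244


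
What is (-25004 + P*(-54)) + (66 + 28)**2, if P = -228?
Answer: -3856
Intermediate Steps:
(-25004 + P*(-54)) + (66 + 28)**2 = (-25004 - 228*(-54)) + (66 + 28)**2 = (-25004 + 12312) + 94**2 = -12692 + 8836 = -3856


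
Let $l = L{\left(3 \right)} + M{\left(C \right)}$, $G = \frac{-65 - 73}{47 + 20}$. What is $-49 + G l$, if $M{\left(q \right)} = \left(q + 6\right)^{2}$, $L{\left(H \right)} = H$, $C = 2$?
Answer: $-187$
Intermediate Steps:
$G = - \frac{138}{67} \approx -2.0597$
$M{\left(q \right)} = \left(6 + q\right)^{2}$
$l = 67$ ($l = 3 + \left(6 + 2\right)^{2} = 3 + 8^{2} = 3 + 64 = 67$)
$-49 + G l = -49 - 138 = -187$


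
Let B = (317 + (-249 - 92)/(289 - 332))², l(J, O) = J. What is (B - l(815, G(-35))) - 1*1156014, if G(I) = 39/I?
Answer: -1943760037/1849 ≈ -1.0513e+6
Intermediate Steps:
B = 195216784/1849 (B = (317 - 341/(-43))² = (317 - 341*(-1/43))² = (317 + 341/43)² = (13972/43)² = 195216784/1849 ≈ 1.0558e+5)
(B - l(815, G(-35))) - 1*1156014 = (195216784/1849 - 1*815) - 1*1156014 = (195216784/1849 - 815) - 1156014 = 193709849/1849 - 1156014 = -1943760037/1849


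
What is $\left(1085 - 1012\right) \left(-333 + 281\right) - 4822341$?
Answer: $-4826137$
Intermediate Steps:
$\left(1085 - 1012\right) \left(-333 + 281\right) - 4822341 = 73 \left(-52\right) - 4822341 = -3796 - 4822341 = -4826137$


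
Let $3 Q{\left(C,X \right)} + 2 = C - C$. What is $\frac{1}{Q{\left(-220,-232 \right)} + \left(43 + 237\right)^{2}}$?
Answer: $\frac{3}{235198} \approx 1.2755 \cdot 10^{-5}$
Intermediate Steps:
$Q{\left(C,X \right)} = - \frac{2}{3}$ ($Q{\left(C,X \right)} = - \frac{2}{3} + \frac{C - C}{3} = - \frac{2}{3} + \frac{1}{3} \cdot 0 = - \frac{2}{3} + 0 = - \frac{2}{3}$)
$\frac{1}{Q{\left(-220,-232 \right)} + \left(43 + 237\right)^{2}} = \frac{1}{- \frac{2}{3} + \left(43 + 237\right)^{2}} = \frac{1}{- \frac{2}{3} + 280^{2}} = \frac{1}{- \frac{2}{3} + 78400} = \frac{1}{\frac{235198}{3}} = \frac{3}{235198}$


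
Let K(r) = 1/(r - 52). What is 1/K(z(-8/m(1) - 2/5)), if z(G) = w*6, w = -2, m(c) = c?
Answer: -64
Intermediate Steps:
z(G) = -12 (z(G) = -2*6 = -12)
K(r) = 1/(-52 + r)
1/K(z(-8/m(1) - 2/5)) = 1/(1/(-52 - 12)) = 1/(1/(-64)) = 1/(-1/64) = -64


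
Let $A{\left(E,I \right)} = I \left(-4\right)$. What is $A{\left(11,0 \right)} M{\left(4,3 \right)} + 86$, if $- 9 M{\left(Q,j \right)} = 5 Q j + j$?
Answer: $86$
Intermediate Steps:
$A{\left(E,I \right)} = - 4 I$
$M{\left(Q,j \right)} = - \frac{j}{9} - \frac{5 Q j}{9}$ ($M{\left(Q,j \right)} = - \frac{5 Q j + j}{9} = - \frac{j + 5 Q j}{9} = - \frac{j}{9} - \frac{5 Q j}{9}$)
$A{\left(11,0 \right)} M{\left(4,3 \right)} + 86 = \left(-4\right) 0 \left(\left(- \frac{1}{9}\right) 3 \left(1 + 5 \cdot 4\right)\right) + 86 = 0 \left(\left(- \frac{1}{9}\right) 3 \left(1 + 20\right)\right) + 86 = 0 \left(\left(- \frac{1}{9}\right) 3 \cdot 21\right) + 86 = 0 \left(-7\right) + 86 = 0 + 86 = 86$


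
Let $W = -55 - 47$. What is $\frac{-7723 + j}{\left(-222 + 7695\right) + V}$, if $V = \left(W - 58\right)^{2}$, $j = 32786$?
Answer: $\frac{25063}{33073} \approx 0.75781$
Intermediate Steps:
$W = -102$
$V = 25600$ ($V = \left(-102 - 58\right)^{2} = \left(-160\right)^{2} = 25600$)
$\frac{-7723 + j}{\left(-222 + 7695\right) + V} = \frac{-7723 + 32786}{\left(-222 + 7695\right) + 25600} = \frac{25063}{7473 + 25600} = \frac{25063}{33073}$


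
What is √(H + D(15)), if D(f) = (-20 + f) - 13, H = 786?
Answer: 16*√3 ≈ 27.713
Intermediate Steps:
D(f) = -33 + f
√(H + D(15)) = √(786 + (-33 + 15)) = √(786 - 18) = √768 = 16*√3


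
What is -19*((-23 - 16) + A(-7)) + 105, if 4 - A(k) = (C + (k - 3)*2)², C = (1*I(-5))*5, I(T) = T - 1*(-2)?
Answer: 24045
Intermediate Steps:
I(T) = 2 + T (I(T) = T + 2 = 2 + T)
C = -15 (C = (1*(2 - 5))*5 = (1*(-3))*5 = -3*5 = -15)
A(k) = 4 - (-21 + 2*k)² (A(k) = 4 - (-15 + (k - 3)*2)² = 4 - (-15 + (-3 + k)*2)² = 4 - (-15 + (-6 + 2*k))² = 4 - (-21 + 2*k)²)
-19*((-23 - 16) + A(-7)) + 105 = -19*((-23 - 16) + (4 - (-21 + 2*(-7))²)) + 105 = -19*(-39 + (4 - (-21 - 14)²)) + 105 = -19*(-39 + (4 - 1*(-35)²)) + 105 = -19*(-39 + (4 - 1*1225)) + 105 = -19*(-39 + (4 - 1225)) + 105 = -19*(-39 - 1221) + 105 = -19*(-1260) + 105 = 23940 + 105 = 24045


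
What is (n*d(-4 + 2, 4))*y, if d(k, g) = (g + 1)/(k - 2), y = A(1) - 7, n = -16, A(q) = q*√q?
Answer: -120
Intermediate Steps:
A(q) = q^(3/2)
y = -6 (y = 1^(3/2) - 7 = 1 - 7 = -6)
d(k, g) = (1 + g)/(-2 + k)
(n*d(-4 + 2, 4))*y = -16*(1 + 4)/(-2 + (-4 + 2))*(-6) = -16*5/(-2 - 2)*(-6) = -16*5/(-4)*(-6) = -(-4)*5*(-6) = -16*(-5/4)*(-6) = 20*(-6) = -120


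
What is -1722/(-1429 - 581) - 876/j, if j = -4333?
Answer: 1537031/1451555 ≈ 1.0589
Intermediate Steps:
-1722/(-1429 - 581) - 876/j = -1722/(-1429 - 581) - 876/(-4333) = -1722/(-2010) - 876*(-1/4333) = -1722*(-1/2010) + 876/4333 = 287/335 + 876/4333 = 1537031/1451555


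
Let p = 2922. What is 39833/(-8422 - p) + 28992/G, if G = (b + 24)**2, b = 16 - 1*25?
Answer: 106640941/850800 ≈ 125.34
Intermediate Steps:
b = -9 (b = 16 - 25 = -9)
G = 225 (G = (-9 + 24)**2 = 15**2 = 225)
39833/(-8422 - p) + 28992/G = 39833/(-8422 - 1*2922) + 28992/225 = 39833/(-8422 - 2922) + 28992*(1/225) = 39833/(-11344) + 9664/75 = 39833*(-1/11344) + 9664/75 = -39833/11344 + 9664/75 = 106640941/850800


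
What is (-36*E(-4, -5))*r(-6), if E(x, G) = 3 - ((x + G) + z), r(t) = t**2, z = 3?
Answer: -11664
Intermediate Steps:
E(x, G) = -G - x (E(x, G) = 3 - ((x + G) + 3) = 3 - ((G + x) + 3) = 3 - (3 + G + x) = 3 + (-3 - G - x) = -G - x)
(-36*E(-4, -5))*r(-6) = -36*(-1*(-5) - 1*(-4))*(-6)**2 = -36*(5 + 4)*36 = -36*9*36 = -324*36 = -11664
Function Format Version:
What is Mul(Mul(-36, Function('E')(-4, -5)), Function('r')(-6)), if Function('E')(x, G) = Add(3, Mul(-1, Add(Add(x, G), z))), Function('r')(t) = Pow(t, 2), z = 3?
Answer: -11664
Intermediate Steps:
Function('E')(x, G) = Add(Mul(-1, G), Mul(-1, x)) (Function('E')(x, G) = Add(3, Mul(-1, Add(Add(x, G), 3))) = Add(3, Mul(-1, Add(Add(G, x), 3))) = Add(3, Mul(-1, Add(3, G, x))) = Add(3, Add(-3, Mul(-1, G), Mul(-1, x))) = Add(Mul(-1, G), Mul(-1, x)))
Mul(Mul(-36, Function('E')(-4, -5)), Function('r')(-6)) = Mul(Mul(-36, Add(Mul(-1, -5), Mul(-1, -4))), Pow(-6, 2)) = Mul(Mul(-36, Add(5, 4)), 36) = Mul(Mul(-36, 9), 36) = Mul(-324, 36) = -11664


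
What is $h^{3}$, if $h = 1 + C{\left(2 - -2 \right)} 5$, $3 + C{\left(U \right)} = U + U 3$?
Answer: $287496$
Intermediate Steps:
$C{\left(U \right)} = -3 + 4 U$ ($C{\left(U \right)} = -3 + \left(U + U 3\right) = -3 + \left(U + 3 U\right) = -3 + 4 U$)
$h = 66$ ($h = 1 + \left(-3 + 4 \left(2 - -2\right)\right) 5 = 1 + \left(-3 + 4 \left(2 + 2\right)\right) 5 = 1 + \left(-3 + 4 \cdot 4\right) 5 = 1 + \left(-3 + 16\right) 5 = 1 + 13 \cdot 5 = 1 + 65 = 66$)
$h^{3} = 66^{3} = 287496$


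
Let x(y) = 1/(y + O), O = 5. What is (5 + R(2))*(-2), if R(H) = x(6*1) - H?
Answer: -68/11 ≈ -6.1818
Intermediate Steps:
x(y) = 1/(5 + y) (x(y) = 1/(y + 5) = 1/(5 + y))
R(H) = 1/11 - H (R(H) = 1/(5 + 6*1) - H = 1/(5 + 6) - H = 1/11 - H)
(5 + R(2))*(-2) = (5 + (1/11 - 1*2))*(-2) = (5 + (1/11 - 2))*(-2) = (5 - 21/11)*(-2) = (34/11)*(-2) = -68/11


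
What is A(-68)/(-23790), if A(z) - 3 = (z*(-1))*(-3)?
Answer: 67/7930 ≈ 0.0084489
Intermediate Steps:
A(z) = 3 + 3*z (A(z) = 3 + (z*(-1))*(-3) = 3 - z*(-3) = 3 + 3*z)
A(-68)/(-23790) = (3 + 3*(-68))/(-23790) = (3 - 204)*(-1/23790) = -201*(-1/23790) = 67/7930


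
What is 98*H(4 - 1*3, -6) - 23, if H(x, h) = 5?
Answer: 467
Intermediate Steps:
98*H(4 - 1*3, -6) - 23 = 98*5 - 23 = 490 - 23 = 467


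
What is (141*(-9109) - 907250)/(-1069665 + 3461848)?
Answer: -2191619/2392183 ≈ -0.91616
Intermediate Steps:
(141*(-9109) - 907250)/(-1069665 + 3461848) = (-1284369 - 907250)/2392183 = -2191619*1/2392183 = -2191619/2392183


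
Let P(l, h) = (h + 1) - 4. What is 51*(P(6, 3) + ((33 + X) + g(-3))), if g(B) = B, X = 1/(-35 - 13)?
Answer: 24463/16 ≈ 1528.9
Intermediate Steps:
P(l, h) = -3 + h (P(l, h) = (1 + h) - 4 = -3 + h)
X = -1/48 (X = 1/(-48) = -1/48 ≈ -0.020833)
51*(P(6, 3) + ((33 + X) + g(-3))) = 51*((-3 + 3) + ((33 - 1/48) - 3)) = 51*(0 + (1583/48 - 3)) = 51*(0 + 1439/48) = 51*(1439/48) = 24463/16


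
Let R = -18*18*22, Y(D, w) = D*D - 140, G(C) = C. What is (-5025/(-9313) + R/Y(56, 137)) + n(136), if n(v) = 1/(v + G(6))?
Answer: -27092155/14783762 ≈ -1.8326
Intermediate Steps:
Y(D, w) = -140 + D² (Y(D, w) = D² - 140 = -140 + D²)
R = -7128 (R = -324*22 = -7128)
n(v) = 1/(6 + v) (n(v) = 1/(v + 6) = 1/(6 + v))
(-5025/(-9313) + R/Y(56, 137)) + n(136) = (-5025/(-9313) - 7128/(-140 + 56²)) + 1/(6 + 136) = (-5025*(-1/9313) - 7128/(-140 + 3136)) + 1/142 = (75/139 - 7128/2996) + 1/142 = (75/139 - 7128*1/2996) + 1/142 = (75/139 - 1782/749) + 1/142 = -191523/104111 + 1/142 = -27092155/14783762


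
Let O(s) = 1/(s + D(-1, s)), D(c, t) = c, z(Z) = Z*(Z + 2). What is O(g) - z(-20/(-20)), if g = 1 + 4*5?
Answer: -59/20 ≈ -2.9500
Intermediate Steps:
z(Z) = Z*(2 + Z)
g = 21 (g = 1 + 20 = 21)
O(s) = 1/(-1 + s) (O(s) = 1/(s - 1) = 1/(-1 + s))
O(g) - z(-20/(-20)) = 1/(-1 + 21) - (-20/(-20))*(2 - 20/(-20)) = 1/20 - (-20*(-1/20))*(2 - 20*(-1/20)) = 1/20 - (2 + 1) = 1/20 - 3 = -59/20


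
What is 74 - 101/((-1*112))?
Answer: 8389/112 ≈ 74.902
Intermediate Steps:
74 - 101/((-1*112)) = 74 - 101/(-112) = 74 - 101*(-1/112) = 74 + 101/112 = 8389/112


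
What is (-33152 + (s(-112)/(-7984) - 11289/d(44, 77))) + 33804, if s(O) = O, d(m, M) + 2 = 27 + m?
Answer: 5605428/11477 ≈ 488.41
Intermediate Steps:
d(m, M) = 25 + m (d(m, M) = -2 + (27 + m) = 25 + m)
(-33152 + (s(-112)/(-7984) - 11289/d(44, 77))) + 33804 = (-33152 + (-112/(-7984) - 11289/(25 + 44))) + 33804 = (-33152 + (-112*(-1/7984) - 11289/69)) + 33804 = (-33152 + (7/499 - 11289*1/69)) + 33804 = (-33152 + (7/499 - 3763/23)) + 33804 = (-33152 - 1877576/11477) + 33804 = -382363080/11477 + 33804 = 5605428/11477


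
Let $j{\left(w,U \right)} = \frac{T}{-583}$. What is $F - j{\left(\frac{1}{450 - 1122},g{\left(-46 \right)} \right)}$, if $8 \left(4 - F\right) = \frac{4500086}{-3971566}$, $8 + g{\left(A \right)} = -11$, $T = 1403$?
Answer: $\frac{60646971109}{9261691912} \approx 6.5481$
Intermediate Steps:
$g{\left(A \right)} = -19$ ($g{\left(A \right)} = -8 - 11 = -19$)
$j{\left(w,U \right)} = - \frac{1403}{583}$ ($j{\left(w,U \right)} = \frac{1403}{-583} = 1403 \left(- \frac{1}{583}\right) = - \frac{1403}{583}$)
$F = \frac{65795099}{15886264}$ ($F = 4 - \frac{4500086 \frac{1}{-3971566}}{8} = 4 - \frac{4500086 \left(- \frac{1}{3971566}\right)}{8} = 4 - - \frac{2250043}{15886264} = 4 + \frac{2250043}{15886264} = \frac{65795099}{15886264} \approx 4.1416$)
$F - j{\left(\frac{1}{450 - 1122},g{\left(-46 \right)} \right)} = \frac{65795099}{15886264} - - \frac{1403}{583} = \frac{65795099}{15886264} + \frac{1403}{583} = \frac{60646971109}{9261691912}$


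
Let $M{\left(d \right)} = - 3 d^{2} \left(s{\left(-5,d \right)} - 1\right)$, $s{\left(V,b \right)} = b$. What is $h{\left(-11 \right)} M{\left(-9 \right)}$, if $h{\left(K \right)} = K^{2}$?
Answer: $294030$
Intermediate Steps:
$M{\left(d \right)} = - 3 d^{2} \left(-1 + d\right)$ ($M{\left(d \right)} = - 3 d^{2} \left(d - 1\right) = - 3 d^{2} \left(-1 + d\right)$)
$h{\left(-11 \right)} M{\left(-9 \right)} = \left(-11\right)^{2} \cdot 3 \left(-9\right)^{2} \left(1 - -9\right) = 121 \cdot 3 \cdot 81 \left(1 + 9\right) = 121 \cdot 3 \cdot 81 \cdot 10 = 121 \cdot 2430 = 294030$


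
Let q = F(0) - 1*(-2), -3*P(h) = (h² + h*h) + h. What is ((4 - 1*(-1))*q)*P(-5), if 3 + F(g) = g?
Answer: 75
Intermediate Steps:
F(g) = -3 + g
P(h) = -2*h²/3 - h/3 (P(h) = -((h² + h*h) + h)/3 = -((h² + h²) + h)/3 = -(2*h² + h)/3 = -(h + 2*h²)/3 = -2*h²/3 - h/3)
q = -1 (q = (-3 + 0) - 1*(-2) = -3 + 2 = -1)
((4 - 1*(-1))*q)*P(-5) = ((4 - 1*(-1))*(-1))*(-⅓*(-5)*(1 + 2*(-5))) = ((4 + 1)*(-1))*(-⅓*(-5)*(1 - 10)) = (5*(-1))*(-⅓*(-5)*(-9)) = -5*(-15) = 75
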